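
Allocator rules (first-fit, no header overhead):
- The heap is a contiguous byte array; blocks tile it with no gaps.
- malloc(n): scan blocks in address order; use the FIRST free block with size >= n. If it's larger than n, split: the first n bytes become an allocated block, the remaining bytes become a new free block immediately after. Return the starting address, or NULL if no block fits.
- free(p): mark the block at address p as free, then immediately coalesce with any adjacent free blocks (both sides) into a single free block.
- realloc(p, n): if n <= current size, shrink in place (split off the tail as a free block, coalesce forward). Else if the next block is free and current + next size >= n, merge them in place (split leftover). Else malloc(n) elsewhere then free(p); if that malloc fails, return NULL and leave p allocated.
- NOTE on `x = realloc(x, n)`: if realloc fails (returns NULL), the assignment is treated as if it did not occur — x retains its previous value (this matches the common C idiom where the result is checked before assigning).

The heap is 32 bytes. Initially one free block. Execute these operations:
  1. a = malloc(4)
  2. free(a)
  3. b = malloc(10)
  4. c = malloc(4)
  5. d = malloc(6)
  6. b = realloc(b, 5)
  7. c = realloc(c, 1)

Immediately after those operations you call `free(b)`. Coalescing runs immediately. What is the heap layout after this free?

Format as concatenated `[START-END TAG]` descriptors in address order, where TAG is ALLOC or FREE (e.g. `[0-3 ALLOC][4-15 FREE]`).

Op 1: a = malloc(4) -> a = 0; heap: [0-3 ALLOC][4-31 FREE]
Op 2: free(a) -> (freed a); heap: [0-31 FREE]
Op 3: b = malloc(10) -> b = 0; heap: [0-9 ALLOC][10-31 FREE]
Op 4: c = malloc(4) -> c = 10; heap: [0-9 ALLOC][10-13 ALLOC][14-31 FREE]
Op 5: d = malloc(6) -> d = 14; heap: [0-9 ALLOC][10-13 ALLOC][14-19 ALLOC][20-31 FREE]
Op 6: b = realloc(b, 5) -> b = 0; heap: [0-4 ALLOC][5-9 FREE][10-13 ALLOC][14-19 ALLOC][20-31 FREE]
Op 7: c = realloc(c, 1) -> c = 10; heap: [0-4 ALLOC][5-9 FREE][10-10 ALLOC][11-13 FREE][14-19 ALLOC][20-31 FREE]
free(b): b = 0 -> block [0-4 ALLOC]; mark free, coalesce with adjacent free neighbors -> [0-9 FREE][10-10 ALLOC][11-13 FREE][14-19 ALLOC][20-31 FREE]

Answer: [0-9 FREE][10-10 ALLOC][11-13 FREE][14-19 ALLOC][20-31 FREE]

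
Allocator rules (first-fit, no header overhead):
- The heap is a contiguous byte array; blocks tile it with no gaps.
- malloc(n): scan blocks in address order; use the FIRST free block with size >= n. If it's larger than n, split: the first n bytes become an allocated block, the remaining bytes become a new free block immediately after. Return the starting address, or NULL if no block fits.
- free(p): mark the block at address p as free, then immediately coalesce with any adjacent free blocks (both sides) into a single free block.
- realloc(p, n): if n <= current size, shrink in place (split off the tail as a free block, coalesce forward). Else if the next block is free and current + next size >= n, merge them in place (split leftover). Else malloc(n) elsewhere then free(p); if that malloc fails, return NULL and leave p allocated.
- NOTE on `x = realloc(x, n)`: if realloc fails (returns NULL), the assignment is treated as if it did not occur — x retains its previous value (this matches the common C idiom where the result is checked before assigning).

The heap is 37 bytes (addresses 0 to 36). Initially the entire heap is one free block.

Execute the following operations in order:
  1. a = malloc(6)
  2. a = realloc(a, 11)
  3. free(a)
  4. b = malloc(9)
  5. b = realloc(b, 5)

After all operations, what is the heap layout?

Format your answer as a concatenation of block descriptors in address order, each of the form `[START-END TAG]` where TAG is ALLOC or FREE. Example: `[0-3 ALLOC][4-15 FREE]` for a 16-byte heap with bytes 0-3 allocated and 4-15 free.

Op 1: a = malloc(6) -> a = 0; heap: [0-5 ALLOC][6-36 FREE]
Op 2: a = realloc(a, 11) -> a = 0; heap: [0-10 ALLOC][11-36 FREE]
Op 3: free(a) -> (freed a); heap: [0-36 FREE]
Op 4: b = malloc(9) -> b = 0; heap: [0-8 ALLOC][9-36 FREE]
Op 5: b = realloc(b, 5) -> b = 0; heap: [0-4 ALLOC][5-36 FREE]

Answer: [0-4 ALLOC][5-36 FREE]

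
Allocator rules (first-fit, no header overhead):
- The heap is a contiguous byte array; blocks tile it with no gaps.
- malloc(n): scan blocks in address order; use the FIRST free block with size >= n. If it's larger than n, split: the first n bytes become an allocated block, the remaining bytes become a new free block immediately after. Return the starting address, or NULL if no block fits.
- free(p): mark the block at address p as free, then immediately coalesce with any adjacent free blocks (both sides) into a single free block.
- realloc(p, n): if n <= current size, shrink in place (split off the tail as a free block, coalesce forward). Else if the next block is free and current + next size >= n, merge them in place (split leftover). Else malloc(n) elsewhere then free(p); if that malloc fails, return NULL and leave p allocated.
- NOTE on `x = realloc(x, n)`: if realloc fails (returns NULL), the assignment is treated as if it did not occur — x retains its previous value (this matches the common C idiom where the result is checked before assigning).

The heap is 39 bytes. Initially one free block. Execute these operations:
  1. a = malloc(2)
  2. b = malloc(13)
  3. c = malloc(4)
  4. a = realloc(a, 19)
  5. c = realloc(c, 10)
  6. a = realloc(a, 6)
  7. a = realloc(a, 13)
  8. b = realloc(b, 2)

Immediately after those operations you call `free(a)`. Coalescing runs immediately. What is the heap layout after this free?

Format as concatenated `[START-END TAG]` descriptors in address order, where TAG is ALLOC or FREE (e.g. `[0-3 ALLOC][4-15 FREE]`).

Answer: [0-1 FREE][2-3 ALLOC][4-14 FREE][15-18 ALLOC][19-38 FREE]

Derivation:
Op 1: a = malloc(2) -> a = 0; heap: [0-1 ALLOC][2-38 FREE]
Op 2: b = malloc(13) -> b = 2; heap: [0-1 ALLOC][2-14 ALLOC][15-38 FREE]
Op 3: c = malloc(4) -> c = 15; heap: [0-1 ALLOC][2-14 ALLOC][15-18 ALLOC][19-38 FREE]
Op 4: a = realloc(a, 19) -> a = 19; heap: [0-1 FREE][2-14 ALLOC][15-18 ALLOC][19-37 ALLOC][38-38 FREE]
Op 5: c = realloc(c, 10) -> NULL (c unchanged); heap: [0-1 FREE][2-14 ALLOC][15-18 ALLOC][19-37 ALLOC][38-38 FREE]
Op 6: a = realloc(a, 6) -> a = 19; heap: [0-1 FREE][2-14 ALLOC][15-18 ALLOC][19-24 ALLOC][25-38 FREE]
Op 7: a = realloc(a, 13) -> a = 19; heap: [0-1 FREE][2-14 ALLOC][15-18 ALLOC][19-31 ALLOC][32-38 FREE]
Op 8: b = realloc(b, 2) -> b = 2; heap: [0-1 FREE][2-3 ALLOC][4-14 FREE][15-18 ALLOC][19-31 ALLOC][32-38 FREE]
free(a): a = 19 -> block [19-31 ALLOC]; mark free, coalesce with adjacent free neighbors -> [0-1 FREE][2-3 ALLOC][4-14 FREE][15-18 ALLOC][19-38 FREE]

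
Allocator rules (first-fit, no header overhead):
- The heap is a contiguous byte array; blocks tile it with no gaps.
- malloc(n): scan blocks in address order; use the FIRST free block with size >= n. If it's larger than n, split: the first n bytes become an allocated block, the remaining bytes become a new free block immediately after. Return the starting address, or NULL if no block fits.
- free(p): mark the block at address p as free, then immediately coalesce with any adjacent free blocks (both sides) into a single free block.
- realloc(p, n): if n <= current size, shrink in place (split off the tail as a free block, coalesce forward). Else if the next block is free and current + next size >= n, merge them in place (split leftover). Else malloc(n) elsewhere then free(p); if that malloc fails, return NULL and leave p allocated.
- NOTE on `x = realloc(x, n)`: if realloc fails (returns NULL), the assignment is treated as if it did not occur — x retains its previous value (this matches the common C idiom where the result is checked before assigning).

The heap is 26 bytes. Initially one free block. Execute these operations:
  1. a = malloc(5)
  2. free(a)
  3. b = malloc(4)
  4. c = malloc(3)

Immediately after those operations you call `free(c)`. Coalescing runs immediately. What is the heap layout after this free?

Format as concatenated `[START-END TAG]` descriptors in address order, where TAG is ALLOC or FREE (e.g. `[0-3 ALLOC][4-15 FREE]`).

Answer: [0-3 ALLOC][4-25 FREE]

Derivation:
Op 1: a = malloc(5) -> a = 0; heap: [0-4 ALLOC][5-25 FREE]
Op 2: free(a) -> (freed a); heap: [0-25 FREE]
Op 3: b = malloc(4) -> b = 0; heap: [0-3 ALLOC][4-25 FREE]
Op 4: c = malloc(3) -> c = 4; heap: [0-3 ALLOC][4-6 ALLOC][7-25 FREE]
free(c): c = 4 -> block [4-6 ALLOC]; mark free, coalesce with adjacent free neighbors -> [0-3 ALLOC][4-25 FREE]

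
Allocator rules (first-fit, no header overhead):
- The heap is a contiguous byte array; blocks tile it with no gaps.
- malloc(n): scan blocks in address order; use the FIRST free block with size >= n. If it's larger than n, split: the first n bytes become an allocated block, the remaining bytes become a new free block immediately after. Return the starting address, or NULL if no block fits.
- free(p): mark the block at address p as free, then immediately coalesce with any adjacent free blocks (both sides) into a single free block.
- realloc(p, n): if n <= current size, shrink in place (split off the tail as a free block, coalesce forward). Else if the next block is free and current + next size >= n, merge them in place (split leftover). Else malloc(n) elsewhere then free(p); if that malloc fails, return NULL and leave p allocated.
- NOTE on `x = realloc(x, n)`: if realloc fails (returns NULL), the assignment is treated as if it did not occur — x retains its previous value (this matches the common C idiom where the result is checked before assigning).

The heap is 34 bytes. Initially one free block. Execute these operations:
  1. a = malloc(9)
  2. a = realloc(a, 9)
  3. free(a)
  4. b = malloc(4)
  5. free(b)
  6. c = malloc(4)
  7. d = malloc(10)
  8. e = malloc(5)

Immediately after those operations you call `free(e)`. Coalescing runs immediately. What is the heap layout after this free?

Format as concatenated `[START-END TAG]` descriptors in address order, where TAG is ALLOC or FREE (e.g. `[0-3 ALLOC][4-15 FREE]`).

Op 1: a = malloc(9) -> a = 0; heap: [0-8 ALLOC][9-33 FREE]
Op 2: a = realloc(a, 9) -> a = 0; heap: [0-8 ALLOC][9-33 FREE]
Op 3: free(a) -> (freed a); heap: [0-33 FREE]
Op 4: b = malloc(4) -> b = 0; heap: [0-3 ALLOC][4-33 FREE]
Op 5: free(b) -> (freed b); heap: [0-33 FREE]
Op 6: c = malloc(4) -> c = 0; heap: [0-3 ALLOC][4-33 FREE]
Op 7: d = malloc(10) -> d = 4; heap: [0-3 ALLOC][4-13 ALLOC][14-33 FREE]
Op 8: e = malloc(5) -> e = 14; heap: [0-3 ALLOC][4-13 ALLOC][14-18 ALLOC][19-33 FREE]
free(e): e = 14 -> block [14-18 ALLOC]; mark free, coalesce with adjacent free neighbors -> [0-3 ALLOC][4-13 ALLOC][14-33 FREE]

Answer: [0-3 ALLOC][4-13 ALLOC][14-33 FREE]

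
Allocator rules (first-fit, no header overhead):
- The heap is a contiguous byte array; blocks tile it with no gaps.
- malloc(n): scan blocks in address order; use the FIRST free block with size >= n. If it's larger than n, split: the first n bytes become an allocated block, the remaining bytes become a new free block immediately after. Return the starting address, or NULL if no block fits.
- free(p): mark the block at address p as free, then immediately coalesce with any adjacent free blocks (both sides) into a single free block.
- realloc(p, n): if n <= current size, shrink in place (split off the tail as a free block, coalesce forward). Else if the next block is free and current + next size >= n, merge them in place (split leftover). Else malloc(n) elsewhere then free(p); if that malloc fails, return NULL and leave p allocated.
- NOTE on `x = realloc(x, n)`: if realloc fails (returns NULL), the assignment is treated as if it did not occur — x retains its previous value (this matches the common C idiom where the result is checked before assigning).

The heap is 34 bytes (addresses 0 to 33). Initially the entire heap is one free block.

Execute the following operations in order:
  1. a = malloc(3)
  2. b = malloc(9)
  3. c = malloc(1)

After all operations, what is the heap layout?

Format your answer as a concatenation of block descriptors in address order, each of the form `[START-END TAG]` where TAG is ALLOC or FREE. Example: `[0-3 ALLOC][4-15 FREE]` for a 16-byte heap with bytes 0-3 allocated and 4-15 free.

Op 1: a = malloc(3) -> a = 0; heap: [0-2 ALLOC][3-33 FREE]
Op 2: b = malloc(9) -> b = 3; heap: [0-2 ALLOC][3-11 ALLOC][12-33 FREE]
Op 3: c = malloc(1) -> c = 12; heap: [0-2 ALLOC][3-11 ALLOC][12-12 ALLOC][13-33 FREE]

Answer: [0-2 ALLOC][3-11 ALLOC][12-12 ALLOC][13-33 FREE]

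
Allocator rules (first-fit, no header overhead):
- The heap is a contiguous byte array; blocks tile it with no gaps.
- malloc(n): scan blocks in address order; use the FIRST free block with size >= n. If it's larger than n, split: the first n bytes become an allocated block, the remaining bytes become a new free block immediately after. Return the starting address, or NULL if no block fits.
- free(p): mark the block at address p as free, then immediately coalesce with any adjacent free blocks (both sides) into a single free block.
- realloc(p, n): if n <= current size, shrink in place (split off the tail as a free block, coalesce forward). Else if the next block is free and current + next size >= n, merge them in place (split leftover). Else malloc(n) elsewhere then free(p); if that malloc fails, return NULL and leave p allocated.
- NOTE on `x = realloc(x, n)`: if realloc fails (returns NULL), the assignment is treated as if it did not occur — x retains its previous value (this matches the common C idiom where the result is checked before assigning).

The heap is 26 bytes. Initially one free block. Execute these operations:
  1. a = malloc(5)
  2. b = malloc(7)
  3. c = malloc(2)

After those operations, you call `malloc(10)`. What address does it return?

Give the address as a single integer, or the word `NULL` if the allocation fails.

Op 1: a = malloc(5) -> a = 0; heap: [0-4 ALLOC][5-25 FREE]
Op 2: b = malloc(7) -> b = 5; heap: [0-4 ALLOC][5-11 ALLOC][12-25 FREE]
Op 3: c = malloc(2) -> c = 12; heap: [0-4 ALLOC][5-11 ALLOC][12-13 ALLOC][14-25 FREE]
malloc(10): first-fit scan over [0-4 ALLOC][5-11 ALLOC][12-13 ALLOC][14-25 FREE] -> 14

Answer: 14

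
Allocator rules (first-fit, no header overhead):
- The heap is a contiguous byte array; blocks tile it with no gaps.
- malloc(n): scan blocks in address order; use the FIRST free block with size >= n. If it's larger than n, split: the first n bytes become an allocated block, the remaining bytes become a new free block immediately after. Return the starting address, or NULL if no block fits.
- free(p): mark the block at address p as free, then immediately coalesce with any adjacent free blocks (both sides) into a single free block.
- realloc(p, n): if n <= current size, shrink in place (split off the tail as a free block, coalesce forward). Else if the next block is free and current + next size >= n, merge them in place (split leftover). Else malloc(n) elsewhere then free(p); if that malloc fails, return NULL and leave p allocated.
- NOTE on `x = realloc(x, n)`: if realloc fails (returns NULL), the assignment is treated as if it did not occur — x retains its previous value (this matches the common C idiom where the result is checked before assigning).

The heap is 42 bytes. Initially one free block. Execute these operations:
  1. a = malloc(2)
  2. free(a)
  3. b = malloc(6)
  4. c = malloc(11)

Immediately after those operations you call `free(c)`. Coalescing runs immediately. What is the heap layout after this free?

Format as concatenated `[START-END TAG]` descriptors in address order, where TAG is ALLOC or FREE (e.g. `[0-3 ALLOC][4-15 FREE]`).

Op 1: a = malloc(2) -> a = 0; heap: [0-1 ALLOC][2-41 FREE]
Op 2: free(a) -> (freed a); heap: [0-41 FREE]
Op 3: b = malloc(6) -> b = 0; heap: [0-5 ALLOC][6-41 FREE]
Op 4: c = malloc(11) -> c = 6; heap: [0-5 ALLOC][6-16 ALLOC][17-41 FREE]
free(c): c = 6 -> block [6-16 ALLOC]; mark free, coalesce with adjacent free neighbors -> [0-5 ALLOC][6-41 FREE]

Answer: [0-5 ALLOC][6-41 FREE]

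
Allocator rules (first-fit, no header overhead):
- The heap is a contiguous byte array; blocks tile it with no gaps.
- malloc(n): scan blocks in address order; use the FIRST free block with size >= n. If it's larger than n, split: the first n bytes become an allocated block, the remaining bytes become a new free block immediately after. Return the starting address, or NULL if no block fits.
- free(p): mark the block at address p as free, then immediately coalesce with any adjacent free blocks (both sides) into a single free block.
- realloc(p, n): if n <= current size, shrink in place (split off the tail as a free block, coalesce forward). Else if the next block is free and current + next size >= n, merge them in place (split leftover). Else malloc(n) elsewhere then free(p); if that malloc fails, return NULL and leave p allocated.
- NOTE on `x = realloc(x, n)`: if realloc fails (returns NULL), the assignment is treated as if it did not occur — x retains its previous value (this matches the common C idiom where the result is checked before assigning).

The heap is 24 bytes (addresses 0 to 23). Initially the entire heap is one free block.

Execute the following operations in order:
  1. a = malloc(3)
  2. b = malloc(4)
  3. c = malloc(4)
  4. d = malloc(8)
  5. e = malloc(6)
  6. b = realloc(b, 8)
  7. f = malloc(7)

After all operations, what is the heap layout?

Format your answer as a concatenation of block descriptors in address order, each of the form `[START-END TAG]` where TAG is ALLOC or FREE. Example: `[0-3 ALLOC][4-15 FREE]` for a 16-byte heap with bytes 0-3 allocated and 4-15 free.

Answer: [0-2 ALLOC][3-6 ALLOC][7-10 ALLOC][11-18 ALLOC][19-23 FREE]

Derivation:
Op 1: a = malloc(3) -> a = 0; heap: [0-2 ALLOC][3-23 FREE]
Op 2: b = malloc(4) -> b = 3; heap: [0-2 ALLOC][3-6 ALLOC][7-23 FREE]
Op 3: c = malloc(4) -> c = 7; heap: [0-2 ALLOC][3-6 ALLOC][7-10 ALLOC][11-23 FREE]
Op 4: d = malloc(8) -> d = 11; heap: [0-2 ALLOC][3-6 ALLOC][7-10 ALLOC][11-18 ALLOC][19-23 FREE]
Op 5: e = malloc(6) -> e = NULL; heap: [0-2 ALLOC][3-6 ALLOC][7-10 ALLOC][11-18 ALLOC][19-23 FREE]
Op 6: b = realloc(b, 8) -> NULL (b unchanged); heap: [0-2 ALLOC][3-6 ALLOC][7-10 ALLOC][11-18 ALLOC][19-23 FREE]
Op 7: f = malloc(7) -> f = NULL; heap: [0-2 ALLOC][3-6 ALLOC][7-10 ALLOC][11-18 ALLOC][19-23 FREE]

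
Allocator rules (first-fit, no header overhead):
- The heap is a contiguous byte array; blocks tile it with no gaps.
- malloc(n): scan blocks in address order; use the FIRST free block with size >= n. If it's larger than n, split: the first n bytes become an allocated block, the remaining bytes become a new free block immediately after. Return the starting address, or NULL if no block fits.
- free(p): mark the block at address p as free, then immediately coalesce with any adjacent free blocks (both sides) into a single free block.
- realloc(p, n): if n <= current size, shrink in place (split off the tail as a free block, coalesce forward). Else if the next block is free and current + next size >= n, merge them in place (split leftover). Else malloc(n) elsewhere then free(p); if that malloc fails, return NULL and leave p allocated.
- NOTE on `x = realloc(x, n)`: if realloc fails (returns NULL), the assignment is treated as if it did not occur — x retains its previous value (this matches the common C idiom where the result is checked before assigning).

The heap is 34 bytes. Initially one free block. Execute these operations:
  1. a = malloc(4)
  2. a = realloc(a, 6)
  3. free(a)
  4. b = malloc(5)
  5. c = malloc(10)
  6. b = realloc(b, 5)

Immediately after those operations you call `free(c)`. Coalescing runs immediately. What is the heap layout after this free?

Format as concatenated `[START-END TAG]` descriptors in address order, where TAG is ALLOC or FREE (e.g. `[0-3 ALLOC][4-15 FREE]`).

Answer: [0-4 ALLOC][5-33 FREE]

Derivation:
Op 1: a = malloc(4) -> a = 0; heap: [0-3 ALLOC][4-33 FREE]
Op 2: a = realloc(a, 6) -> a = 0; heap: [0-5 ALLOC][6-33 FREE]
Op 3: free(a) -> (freed a); heap: [0-33 FREE]
Op 4: b = malloc(5) -> b = 0; heap: [0-4 ALLOC][5-33 FREE]
Op 5: c = malloc(10) -> c = 5; heap: [0-4 ALLOC][5-14 ALLOC][15-33 FREE]
Op 6: b = realloc(b, 5) -> b = 0; heap: [0-4 ALLOC][5-14 ALLOC][15-33 FREE]
free(c): c = 5 -> block [5-14 ALLOC]; mark free, coalesce with adjacent free neighbors -> [0-4 ALLOC][5-33 FREE]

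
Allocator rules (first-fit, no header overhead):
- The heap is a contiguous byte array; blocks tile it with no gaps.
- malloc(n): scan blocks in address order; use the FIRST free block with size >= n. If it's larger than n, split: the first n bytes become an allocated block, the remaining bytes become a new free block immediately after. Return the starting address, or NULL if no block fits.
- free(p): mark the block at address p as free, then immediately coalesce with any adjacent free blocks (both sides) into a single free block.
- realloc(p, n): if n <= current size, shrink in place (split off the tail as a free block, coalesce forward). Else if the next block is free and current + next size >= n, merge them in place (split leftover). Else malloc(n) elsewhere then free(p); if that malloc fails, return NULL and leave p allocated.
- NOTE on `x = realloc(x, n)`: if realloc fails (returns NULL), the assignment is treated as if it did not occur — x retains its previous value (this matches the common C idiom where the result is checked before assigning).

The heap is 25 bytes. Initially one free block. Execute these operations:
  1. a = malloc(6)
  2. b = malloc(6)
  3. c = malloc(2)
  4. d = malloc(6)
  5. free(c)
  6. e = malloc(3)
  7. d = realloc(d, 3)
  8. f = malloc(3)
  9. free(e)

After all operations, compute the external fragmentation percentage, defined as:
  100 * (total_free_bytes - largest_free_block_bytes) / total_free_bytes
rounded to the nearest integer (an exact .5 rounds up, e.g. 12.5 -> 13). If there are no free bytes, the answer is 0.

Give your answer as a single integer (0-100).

Answer: 29

Derivation:
Op 1: a = malloc(6) -> a = 0; heap: [0-5 ALLOC][6-24 FREE]
Op 2: b = malloc(6) -> b = 6; heap: [0-5 ALLOC][6-11 ALLOC][12-24 FREE]
Op 3: c = malloc(2) -> c = 12; heap: [0-5 ALLOC][6-11 ALLOC][12-13 ALLOC][14-24 FREE]
Op 4: d = malloc(6) -> d = 14; heap: [0-5 ALLOC][6-11 ALLOC][12-13 ALLOC][14-19 ALLOC][20-24 FREE]
Op 5: free(c) -> (freed c); heap: [0-5 ALLOC][6-11 ALLOC][12-13 FREE][14-19 ALLOC][20-24 FREE]
Op 6: e = malloc(3) -> e = 20; heap: [0-5 ALLOC][6-11 ALLOC][12-13 FREE][14-19 ALLOC][20-22 ALLOC][23-24 FREE]
Op 7: d = realloc(d, 3) -> d = 14; heap: [0-5 ALLOC][6-11 ALLOC][12-13 FREE][14-16 ALLOC][17-19 FREE][20-22 ALLOC][23-24 FREE]
Op 8: f = malloc(3) -> f = 17; heap: [0-5 ALLOC][6-11 ALLOC][12-13 FREE][14-16 ALLOC][17-19 ALLOC][20-22 ALLOC][23-24 FREE]
Op 9: free(e) -> (freed e); heap: [0-5 ALLOC][6-11 ALLOC][12-13 FREE][14-16 ALLOC][17-19 ALLOC][20-24 FREE]
Free blocks: [2 5] total_free=7 largest=5 -> 100*(7-5)/7 = 200/7 ≈ 28.571 -> rounds to 29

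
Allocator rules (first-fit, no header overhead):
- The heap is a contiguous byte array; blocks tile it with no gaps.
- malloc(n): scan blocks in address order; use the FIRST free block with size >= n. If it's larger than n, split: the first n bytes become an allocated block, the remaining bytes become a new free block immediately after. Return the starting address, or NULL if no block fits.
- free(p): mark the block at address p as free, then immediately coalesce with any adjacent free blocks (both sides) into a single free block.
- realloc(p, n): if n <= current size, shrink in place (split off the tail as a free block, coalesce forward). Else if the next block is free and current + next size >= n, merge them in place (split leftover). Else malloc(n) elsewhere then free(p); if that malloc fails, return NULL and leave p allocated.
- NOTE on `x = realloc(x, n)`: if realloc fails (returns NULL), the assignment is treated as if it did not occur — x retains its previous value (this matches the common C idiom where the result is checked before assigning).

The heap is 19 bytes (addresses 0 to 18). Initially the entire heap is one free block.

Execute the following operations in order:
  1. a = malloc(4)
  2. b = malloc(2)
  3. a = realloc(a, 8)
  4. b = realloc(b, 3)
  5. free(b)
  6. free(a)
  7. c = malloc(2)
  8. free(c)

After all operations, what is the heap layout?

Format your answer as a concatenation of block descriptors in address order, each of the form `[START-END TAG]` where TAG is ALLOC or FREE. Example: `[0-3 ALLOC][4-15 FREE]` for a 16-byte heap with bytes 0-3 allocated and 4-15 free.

Answer: [0-18 FREE]

Derivation:
Op 1: a = malloc(4) -> a = 0; heap: [0-3 ALLOC][4-18 FREE]
Op 2: b = malloc(2) -> b = 4; heap: [0-3 ALLOC][4-5 ALLOC][6-18 FREE]
Op 3: a = realloc(a, 8) -> a = 6; heap: [0-3 FREE][4-5 ALLOC][6-13 ALLOC][14-18 FREE]
Op 4: b = realloc(b, 3) -> b = 0; heap: [0-2 ALLOC][3-5 FREE][6-13 ALLOC][14-18 FREE]
Op 5: free(b) -> (freed b); heap: [0-5 FREE][6-13 ALLOC][14-18 FREE]
Op 6: free(a) -> (freed a); heap: [0-18 FREE]
Op 7: c = malloc(2) -> c = 0; heap: [0-1 ALLOC][2-18 FREE]
Op 8: free(c) -> (freed c); heap: [0-18 FREE]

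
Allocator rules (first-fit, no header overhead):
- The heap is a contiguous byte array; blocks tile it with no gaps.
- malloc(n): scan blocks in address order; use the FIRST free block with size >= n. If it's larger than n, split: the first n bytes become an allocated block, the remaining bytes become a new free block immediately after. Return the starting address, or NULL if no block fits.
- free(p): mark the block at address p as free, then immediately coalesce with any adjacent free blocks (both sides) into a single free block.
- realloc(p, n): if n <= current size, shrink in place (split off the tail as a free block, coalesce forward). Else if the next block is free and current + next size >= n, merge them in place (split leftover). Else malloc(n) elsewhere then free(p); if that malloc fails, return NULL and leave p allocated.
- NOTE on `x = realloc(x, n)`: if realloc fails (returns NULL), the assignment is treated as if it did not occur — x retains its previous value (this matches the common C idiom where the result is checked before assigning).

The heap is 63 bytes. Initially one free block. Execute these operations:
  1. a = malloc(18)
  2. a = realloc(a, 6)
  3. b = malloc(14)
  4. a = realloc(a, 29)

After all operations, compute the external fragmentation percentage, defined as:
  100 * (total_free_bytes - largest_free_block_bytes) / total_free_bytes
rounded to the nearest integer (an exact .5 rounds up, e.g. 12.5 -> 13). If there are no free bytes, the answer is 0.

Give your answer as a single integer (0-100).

Op 1: a = malloc(18) -> a = 0; heap: [0-17 ALLOC][18-62 FREE]
Op 2: a = realloc(a, 6) -> a = 0; heap: [0-5 ALLOC][6-62 FREE]
Op 3: b = malloc(14) -> b = 6; heap: [0-5 ALLOC][6-19 ALLOC][20-62 FREE]
Op 4: a = realloc(a, 29) -> a = 20; heap: [0-5 FREE][6-19 ALLOC][20-48 ALLOC][49-62 FREE]
Free blocks: [6 14] total_free=20 largest=14 -> 100*(20-14)/20 = 600/20 = 30

Answer: 30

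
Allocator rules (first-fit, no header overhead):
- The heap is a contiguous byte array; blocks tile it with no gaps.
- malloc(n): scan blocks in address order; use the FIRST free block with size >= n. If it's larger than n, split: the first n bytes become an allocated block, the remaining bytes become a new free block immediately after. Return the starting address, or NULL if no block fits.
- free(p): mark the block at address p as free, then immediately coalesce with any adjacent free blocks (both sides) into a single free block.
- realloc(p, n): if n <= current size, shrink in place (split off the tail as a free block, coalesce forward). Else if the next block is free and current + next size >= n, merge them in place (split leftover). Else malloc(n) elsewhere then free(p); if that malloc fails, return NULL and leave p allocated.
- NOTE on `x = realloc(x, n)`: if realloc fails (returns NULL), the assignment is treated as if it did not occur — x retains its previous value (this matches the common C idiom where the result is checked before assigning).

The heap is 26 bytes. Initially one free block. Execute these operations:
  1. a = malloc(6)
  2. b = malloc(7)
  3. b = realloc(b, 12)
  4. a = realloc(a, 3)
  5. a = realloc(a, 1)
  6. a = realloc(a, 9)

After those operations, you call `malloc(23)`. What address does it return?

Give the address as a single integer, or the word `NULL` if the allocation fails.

Answer: NULL

Derivation:
Op 1: a = malloc(6) -> a = 0; heap: [0-5 ALLOC][6-25 FREE]
Op 2: b = malloc(7) -> b = 6; heap: [0-5 ALLOC][6-12 ALLOC][13-25 FREE]
Op 3: b = realloc(b, 12) -> b = 6; heap: [0-5 ALLOC][6-17 ALLOC][18-25 FREE]
Op 4: a = realloc(a, 3) -> a = 0; heap: [0-2 ALLOC][3-5 FREE][6-17 ALLOC][18-25 FREE]
Op 5: a = realloc(a, 1) -> a = 0; heap: [0-0 ALLOC][1-5 FREE][6-17 ALLOC][18-25 FREE]
Op 6: a = realloc(a, 9) -> NULL (a unchanged); heap: [0-0 ALLOC][1-5 FREE][6-17 ALLOC][18-25 FREE]
malloc(23): first-fit scan over [0-0 ALLOC][1-5 FREE][6-17 ALLOC][18-25 FREE] -> NULL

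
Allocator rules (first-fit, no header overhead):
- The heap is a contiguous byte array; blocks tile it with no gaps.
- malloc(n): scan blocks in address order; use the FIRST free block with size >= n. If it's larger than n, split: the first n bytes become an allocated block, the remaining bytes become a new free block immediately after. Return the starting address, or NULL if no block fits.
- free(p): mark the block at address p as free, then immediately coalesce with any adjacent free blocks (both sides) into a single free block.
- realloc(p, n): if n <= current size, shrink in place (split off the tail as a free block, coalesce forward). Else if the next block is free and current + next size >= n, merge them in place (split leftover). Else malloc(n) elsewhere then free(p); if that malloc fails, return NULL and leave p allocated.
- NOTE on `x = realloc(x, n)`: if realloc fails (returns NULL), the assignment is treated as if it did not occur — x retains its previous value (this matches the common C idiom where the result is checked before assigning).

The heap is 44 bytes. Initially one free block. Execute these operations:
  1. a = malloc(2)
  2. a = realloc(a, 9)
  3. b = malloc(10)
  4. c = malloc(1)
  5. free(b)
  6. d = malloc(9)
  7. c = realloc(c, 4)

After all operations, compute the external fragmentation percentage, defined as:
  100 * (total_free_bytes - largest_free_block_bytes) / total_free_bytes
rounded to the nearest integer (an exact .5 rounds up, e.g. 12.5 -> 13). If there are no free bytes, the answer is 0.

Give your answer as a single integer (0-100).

Op 1: a = malloc(2) -> a = 0; heap: [0-1 ALLOC][2-43 FREE]
Op 2: a = realloc(a, 9) -> a = 0; heap: [0-8 ALLOC][9-43 FREE]
Op 3: b = malloc(10) -> b = 9; heap: [0-8 ALLOC][9-18 ALLOC][19-43 FREE]
Op 4: c = malloc(1) -> c = 19; heap: [0-8 ALLOC][9-18 ALLOC][19-19 ALLOC][20-43 FREE]
Op 5: free(b) -> (freed b); heap: [0-8 ALLOC][9-18 FREE][19-19 ALLOC][20-43 FREE]
Op 6: d = malloc(9) -> d = 9; heap: [0-8 ALLOC][9-17 ALLOC][18-18 FREE][19-19 ALLOC][20-43 FREE]
Op 7: c = realloc(c, 4) -> c = 19; heap: [0-8 ALLOC][9-17 ALLOC][18-18 FREE][19-22 ALLOC][23-43 FREE]
Free blocks: [1 21] total_free=22 largest=21 -> 100*(22-21)/22 = 100/22 ≈ 4.545 -> rounds to 5

Answer: 5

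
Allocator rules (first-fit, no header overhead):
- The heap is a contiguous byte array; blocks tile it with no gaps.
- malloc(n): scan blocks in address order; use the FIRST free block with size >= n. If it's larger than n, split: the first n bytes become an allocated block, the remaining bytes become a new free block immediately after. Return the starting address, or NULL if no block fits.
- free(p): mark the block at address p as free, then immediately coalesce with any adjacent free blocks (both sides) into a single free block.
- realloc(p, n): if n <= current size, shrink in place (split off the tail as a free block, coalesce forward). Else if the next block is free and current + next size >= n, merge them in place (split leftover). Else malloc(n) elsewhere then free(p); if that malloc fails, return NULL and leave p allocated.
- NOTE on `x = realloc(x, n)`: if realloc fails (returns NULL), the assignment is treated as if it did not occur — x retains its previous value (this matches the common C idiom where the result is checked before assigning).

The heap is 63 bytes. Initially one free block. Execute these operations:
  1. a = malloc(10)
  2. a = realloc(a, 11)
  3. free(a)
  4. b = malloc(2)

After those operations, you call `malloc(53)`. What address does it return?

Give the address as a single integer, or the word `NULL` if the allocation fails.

Answer: 2

Derivation:
Op 1: a = malloc(10) -> a = 0; heap: [0-9 ALLOC][10-62 FREE]
Op 2: a = realloc(a, 11) -> a = 0; heap: [0-10 ALLOC][11-62 FREE]
Op 3: free(a) -> (freed a); heap: [0-62 FREE]
Op 4: b = malloc(2) -> b = 0; heap: [0-1 ALLOC][2-62 FREE]
malloc(53): first-fit scan over [0-1 ALLOC][2-62 FREE] -> 2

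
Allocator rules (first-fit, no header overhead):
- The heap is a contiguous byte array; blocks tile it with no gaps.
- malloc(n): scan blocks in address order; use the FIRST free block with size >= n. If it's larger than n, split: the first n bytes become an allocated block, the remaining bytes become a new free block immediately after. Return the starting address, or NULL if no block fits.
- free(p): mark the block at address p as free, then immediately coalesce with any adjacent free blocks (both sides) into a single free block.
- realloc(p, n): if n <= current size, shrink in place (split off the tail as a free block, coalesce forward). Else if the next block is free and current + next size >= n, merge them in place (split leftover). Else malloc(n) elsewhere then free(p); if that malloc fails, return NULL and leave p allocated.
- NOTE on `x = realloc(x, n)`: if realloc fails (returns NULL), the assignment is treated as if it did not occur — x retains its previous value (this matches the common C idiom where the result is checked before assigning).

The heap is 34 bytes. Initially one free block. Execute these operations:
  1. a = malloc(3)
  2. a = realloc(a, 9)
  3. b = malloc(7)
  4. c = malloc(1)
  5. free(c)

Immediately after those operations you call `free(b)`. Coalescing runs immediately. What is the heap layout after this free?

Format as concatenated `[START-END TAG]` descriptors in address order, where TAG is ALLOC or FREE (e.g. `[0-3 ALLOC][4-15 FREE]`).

Op 1: a = malloc(3) -> a = 0; heap: [0-2 ALLOC][3-33 FREE]
Op 2: a = realloc(a, 9) -> a = 0; heap: [0-8 ALLOC][9-33 FREE]
Op 3: b = malloc(7) -> b = 9; heap: [0-8 ALLOC][9-15 ALLOC][16-33 FREE]
Op 4: c = malloc(1) -> c = 16; heap: [0-8 ALLOC][9-15 ALLOC][16-16 ALLOC][17-33 FREE]
Op 5: free(c) -> (freed c); heap: [0-8 ALLOC][9-15 ALLOC][16-33 FREE]
free(b): b = 9 -> block [9-15 ALLOC]; mark free, coalesce with adjacent free neighbors -> [0-8 ALLOC][9-33 FREE]

Answer: [0-8 ALLOC][9-33 FREE]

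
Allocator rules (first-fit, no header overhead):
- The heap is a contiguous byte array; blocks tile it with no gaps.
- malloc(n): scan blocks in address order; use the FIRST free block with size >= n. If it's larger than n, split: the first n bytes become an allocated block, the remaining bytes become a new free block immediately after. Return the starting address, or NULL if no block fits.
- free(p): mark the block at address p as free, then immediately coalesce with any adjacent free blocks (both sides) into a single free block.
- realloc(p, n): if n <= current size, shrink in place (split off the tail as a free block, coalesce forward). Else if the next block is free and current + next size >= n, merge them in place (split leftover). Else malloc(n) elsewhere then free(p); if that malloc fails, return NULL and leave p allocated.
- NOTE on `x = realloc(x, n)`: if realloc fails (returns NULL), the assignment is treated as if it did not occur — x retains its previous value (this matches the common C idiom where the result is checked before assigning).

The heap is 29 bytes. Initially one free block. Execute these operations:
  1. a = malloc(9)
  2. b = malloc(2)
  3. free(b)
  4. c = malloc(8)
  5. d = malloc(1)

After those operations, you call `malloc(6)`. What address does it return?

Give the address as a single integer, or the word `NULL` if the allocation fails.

Answer: 18

Derivation:
Op 1: a = malloc(9) -> a = 0; heap: [0-8 ALLOC][9-28 FREE]
Op 2: b = malloc(2) -> b = 9; heap: [0-8 ALLOC][9-10 ALLOC][11-28 FREE]
Op 3: free(b) -> (freed b); heap: [0-8 ALLOC][9-28 FREE]
Op 4: c = malloc(8) -> c = 9; heap: [0-8 ALLOC][9-16 ALLOC][17-28 FREE]
Op 5: d = malloc(1) -> d = 17; heap: [0-8 ALLOC][9-16 ALLOC][17-17 ALLOC][18-28 FREE]
malloc(6): first-fit scan over [0-8 ALLOC][9-16 ALLOC][17-17 ALLOC][18-28 FREE] -> 18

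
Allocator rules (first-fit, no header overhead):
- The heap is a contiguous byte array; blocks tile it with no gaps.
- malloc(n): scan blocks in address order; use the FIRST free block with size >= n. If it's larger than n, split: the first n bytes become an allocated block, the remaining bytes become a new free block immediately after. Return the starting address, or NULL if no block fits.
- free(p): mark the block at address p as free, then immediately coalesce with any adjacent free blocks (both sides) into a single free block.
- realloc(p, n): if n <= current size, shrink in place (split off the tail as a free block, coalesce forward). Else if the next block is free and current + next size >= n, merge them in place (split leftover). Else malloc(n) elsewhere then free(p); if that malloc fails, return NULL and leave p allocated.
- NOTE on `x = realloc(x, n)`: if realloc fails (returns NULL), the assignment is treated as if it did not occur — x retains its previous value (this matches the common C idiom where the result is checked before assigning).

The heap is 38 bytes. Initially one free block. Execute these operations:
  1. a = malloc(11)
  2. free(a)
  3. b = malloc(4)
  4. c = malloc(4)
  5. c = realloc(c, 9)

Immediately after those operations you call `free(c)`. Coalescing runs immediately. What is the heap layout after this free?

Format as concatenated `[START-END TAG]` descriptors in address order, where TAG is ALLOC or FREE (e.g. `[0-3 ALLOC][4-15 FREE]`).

Answer: [0-3 ALLOC][4-37 FREE]

Derivation:
Op 1: a = malloc(11) -> a = 0; heap: [0-10 ALLOC][11-37 FREE]
Op 2: free(a) -> (freed a); heap: [0-37 FREE]
Op 3: b = malloc(4) -> b = 0; heap: [0-3 ALLOC][4-37 FREE]
Op 4: c = malloc(4) -> c = 4; heap: [0-3 ALLOC][4-7 ALLOC][8-37 FREE]
Op 5: c = realloc(c, 9) -> c = 4; heap: [0-3 ALLOC][4-12 ALLOC][13-37 FREE]
free(c): c = 4 -> block [4-12 ALLOC]; mark free, coalesce with adjacent free neighbors -> [0-3 ALLOC][4-37 FREE]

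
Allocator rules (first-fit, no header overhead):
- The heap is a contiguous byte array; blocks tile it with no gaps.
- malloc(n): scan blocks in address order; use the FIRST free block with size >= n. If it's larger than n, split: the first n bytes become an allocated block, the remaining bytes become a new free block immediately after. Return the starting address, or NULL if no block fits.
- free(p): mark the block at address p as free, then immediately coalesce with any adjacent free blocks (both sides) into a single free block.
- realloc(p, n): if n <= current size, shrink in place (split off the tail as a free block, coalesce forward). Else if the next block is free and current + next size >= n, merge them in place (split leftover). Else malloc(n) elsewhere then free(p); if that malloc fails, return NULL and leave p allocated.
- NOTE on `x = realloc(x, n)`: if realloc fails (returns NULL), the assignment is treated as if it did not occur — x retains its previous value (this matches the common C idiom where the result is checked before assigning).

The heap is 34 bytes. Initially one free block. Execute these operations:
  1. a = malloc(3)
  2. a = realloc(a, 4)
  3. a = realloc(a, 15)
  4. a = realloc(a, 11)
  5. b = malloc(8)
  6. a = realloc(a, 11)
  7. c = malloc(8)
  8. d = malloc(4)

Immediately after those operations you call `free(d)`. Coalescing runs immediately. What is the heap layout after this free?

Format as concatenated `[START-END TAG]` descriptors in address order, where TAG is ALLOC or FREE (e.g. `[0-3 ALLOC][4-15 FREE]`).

Answer: [0-10 ALLOC][11-18 ALLOC][19-26 ALLOC][27-33 FREE]

Derivation:
Op 1: a = malloc(3) -> a = 0; heap: [0-2 ALLOC][3-33 FREE]
Op 2: a = realloc(a, 4) -> a = 0; heap: [0-3 ALLOC][4-33 FREE]
Op 3: a = realloc(a, 15) -> a = 0; heap: [0-14 ALLOC][15-33 FREE]
Op 4: a = realloc(a, 11) -> a = 0; heap: [0-10 ALLOC][11-33 FREE]
Op 5: b = malloc(8) -> b = 11; heap: [0-10 ALLOC][11-18 ALLOC][19-33 FREE]
Op 6: a = realloc(a, 11) -> a = 0; heap: [0-10 ALLOC][11-18 ALLOC][19-33 FREE]
Op 7: c = malloc(8) -> c = 19; heap: [0-10 ALLOC][11-18 ALLOC][19-26 ALLOC][27-33 FREE]
Op 8: d = malloc(4) -> d = 27; heap: [0-10 ALLOC][11-18 ALLOC][19-26 ALLOC][27-30 ALLOC][31-33 FREE]
free(d): d = 27 -> block [27-30 ALLOC]; mark free, coalesce with adjacent free neighbors -> [0-10 ALLOC][11-18 ALLOC][19-26 ALLOC][27-33 FREE]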